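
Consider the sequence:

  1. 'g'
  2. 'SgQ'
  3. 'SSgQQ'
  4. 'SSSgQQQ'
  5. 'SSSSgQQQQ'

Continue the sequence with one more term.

SSSSSgQQQQQ

Each term wraps the previous one in S on the left and Q on the right.
One more step from SSSSgQQQQ gives the answer.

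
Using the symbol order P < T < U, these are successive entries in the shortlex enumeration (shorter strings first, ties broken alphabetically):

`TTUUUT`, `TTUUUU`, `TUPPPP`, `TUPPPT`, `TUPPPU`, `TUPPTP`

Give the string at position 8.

Advancing 2 positions from TUPPTP through TUPPTP → TUPPTT reaches term 8.

TUPPTU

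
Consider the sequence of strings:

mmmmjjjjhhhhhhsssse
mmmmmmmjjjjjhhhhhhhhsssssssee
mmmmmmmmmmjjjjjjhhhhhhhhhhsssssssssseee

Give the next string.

mmmmmmmmmmmmmjjjjjjjhhhhhhhhhhhhssssssssssssseeee

Each string has the form m^{3n-2} j^{n+2} h^{2n+2} s^{3n-2} e^{n-1}, where the shown terms are n = 2, 3, 4.
Setting n = 5 gives 13, 7, 12, 13, 4 characters in each block.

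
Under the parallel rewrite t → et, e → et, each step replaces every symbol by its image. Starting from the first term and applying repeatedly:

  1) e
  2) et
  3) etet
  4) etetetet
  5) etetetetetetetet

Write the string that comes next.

Applying the rule to each of the 16 symbols of etetetetetetetet gives the pieces et et et et et et et et et et et et et et et et, which concatenate to the answer.

etetetetetetetetetetetetetetetet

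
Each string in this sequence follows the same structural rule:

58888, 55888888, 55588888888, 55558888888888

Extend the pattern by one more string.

Reading off run lengths: 5 runs 1, 2, 3, 4; 8 runs 4, 6, 8, 10 — each is linear in n, where the shown terms are n = 2, 3, 4, 5.
At n = 6 the blocks have lengths 5, 12.

55555888888888888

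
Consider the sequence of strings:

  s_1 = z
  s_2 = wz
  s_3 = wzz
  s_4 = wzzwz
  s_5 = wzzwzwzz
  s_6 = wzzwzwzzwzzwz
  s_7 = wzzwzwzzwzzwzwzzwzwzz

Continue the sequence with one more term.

This is a Fibonacci-style word recurrence s(k) = s(k−1)·s(k−2): e.g. wz·z = wzz.
The next term joins wzzwzwzzwzzwzwzzwzwzz and wzzwzwzzwzzwz.

wzzwzwzzwzzwzwzzwzwzzwzzwzwzzwzzwz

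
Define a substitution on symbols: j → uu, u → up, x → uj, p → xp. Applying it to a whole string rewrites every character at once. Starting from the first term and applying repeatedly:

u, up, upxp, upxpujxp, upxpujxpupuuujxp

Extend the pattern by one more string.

Rewriting the 16 symbols of upxpujxpupuuujxp one by one yields up xp uj xp up uu uj xp up xp up up up uu uj xp; concatenated:

upxpujxpupuuujxpupxpupupupuuujxp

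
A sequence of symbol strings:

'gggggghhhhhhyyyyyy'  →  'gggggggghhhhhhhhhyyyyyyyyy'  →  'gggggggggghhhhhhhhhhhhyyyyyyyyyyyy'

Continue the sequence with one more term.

The n-th term is 2n+2 g's then 3n h's then 3n y's, where the shown terms are n = 2, 3, 4.
At n = 5 the blocks have lengths 12, 15, 15.

gggggggggggghhhhhhhhhhhhhhhyyyyyyyyyyyyyyy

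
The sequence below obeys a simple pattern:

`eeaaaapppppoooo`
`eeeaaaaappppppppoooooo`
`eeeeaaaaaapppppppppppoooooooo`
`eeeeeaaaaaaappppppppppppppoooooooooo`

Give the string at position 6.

eeeeeeeaaaaaaaaappppppppppppppppppppoooooooooooooo

Each string has the form e^{n} a^{n+2} p^{3n-1} o^{2n}, where the shown terms are n = 2, 3, 4, 5.
Setting n = 7 gives 7, 9, 20, 14 characters in each block.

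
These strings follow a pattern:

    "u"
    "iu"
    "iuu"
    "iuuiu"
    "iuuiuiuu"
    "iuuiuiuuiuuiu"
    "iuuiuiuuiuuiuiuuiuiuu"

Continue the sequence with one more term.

iuuiuiuuiuuiuiuuiuiuuiuuiuiuuiuuiu

Each term (from the third on) is the previous term followed by the one before it: term 3 = iu·u = iuu.
The next term joins iuuiuiuuiuuiuiuuiuiuu and iuuiuiuuiuuiu.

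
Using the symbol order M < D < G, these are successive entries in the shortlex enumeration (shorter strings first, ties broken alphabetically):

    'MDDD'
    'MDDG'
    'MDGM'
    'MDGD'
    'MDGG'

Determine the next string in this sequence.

The successor of MDGG increments the rightmost position that isn't already G and resets every position after it to M.

MGMM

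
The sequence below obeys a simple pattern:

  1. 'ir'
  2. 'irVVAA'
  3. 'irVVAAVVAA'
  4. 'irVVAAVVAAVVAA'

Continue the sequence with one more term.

irVVAAVVAAVVAAVVAA

The strings grow by a fixed suffix VVAA each time.
So the next term is irVVAAVVAAVVAA·VVAA.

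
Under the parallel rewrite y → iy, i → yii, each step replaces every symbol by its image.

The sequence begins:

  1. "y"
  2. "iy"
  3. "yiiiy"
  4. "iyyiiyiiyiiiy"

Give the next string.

Rewriting the 13 symbols of iyyiiyiiyiiiy one by one yields yii iy iy yii yii iy yii yii iy yii yii yii iy; concatenated:

yiiiyiyyiiyiiiyyiiyiiiyyiiyiiyiiiy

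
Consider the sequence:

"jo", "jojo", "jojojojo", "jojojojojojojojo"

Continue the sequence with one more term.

jojojojojojojojojojojojojojojojo

Every step duplicates the string.
So the next term is two copies of jojojojojojojojo.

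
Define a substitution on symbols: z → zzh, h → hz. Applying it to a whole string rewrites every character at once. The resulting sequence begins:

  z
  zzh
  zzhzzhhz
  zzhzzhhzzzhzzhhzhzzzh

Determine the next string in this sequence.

zzhzzhhzzzhzzhhzhzzzhzzhzzhhzzzhzzhhzhzzzhhzzzhzzhzzhhz

Applying the rule to each of the 21 symbols of zzhzzhhzzzhzzhhzhzzzh gives the pieces zzh zzh hz zzh zzh hz hz zzh zzh zzh hz zzh zzh hz hz zzh hz zzh zzh zzh hz, which concatenate to the answer.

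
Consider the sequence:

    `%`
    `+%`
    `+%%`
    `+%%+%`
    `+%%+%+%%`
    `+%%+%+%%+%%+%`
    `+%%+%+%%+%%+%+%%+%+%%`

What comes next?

From term 3 onward, concatenate the last term with the second-to-last: +%·% = +%%, +%%·+% = +%%+%, …
Continuing: +%%+%+%%+%%+%+%%+%+%% · +%%+%+%%+%%+% gives term 8.

+%%+%+%%+%%+%+%%+%+%%+%%+%+%%+%%+%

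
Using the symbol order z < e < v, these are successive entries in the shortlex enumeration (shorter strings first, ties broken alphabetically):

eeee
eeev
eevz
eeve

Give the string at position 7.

Stepping forward 3 times from eeve: eeve → eevv → evzz, then the target.

evze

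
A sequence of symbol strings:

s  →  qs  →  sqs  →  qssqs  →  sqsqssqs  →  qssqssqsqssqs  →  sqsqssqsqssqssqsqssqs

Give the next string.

From term 3 onward, concatenate the second-to-last term with the last: s·qs = sqs, qs·sqs = qssqs, …
The next term joins qssqssqsqssqs and sqsqssqsqssqssqsqssqs.

qssqssqsqssqssqsqssqsqssqssqsqssqs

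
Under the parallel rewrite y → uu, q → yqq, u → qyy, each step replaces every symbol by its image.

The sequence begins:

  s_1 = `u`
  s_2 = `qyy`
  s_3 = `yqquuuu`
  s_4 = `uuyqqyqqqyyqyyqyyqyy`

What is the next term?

φ(uuyqqyqqqyyqyyqyyqyy) expands symbol-by-symbol to qyy qyy uu yqq yqq uu yqq yqq yqq uu uu yqq uu uu yqq uu uu yqq uu uu; joining the 20 pieces gives the next term.

qyyqyyuuyqqyqquuyqqyqqyqquuuuyqquuuuyqquuuuyqquuuu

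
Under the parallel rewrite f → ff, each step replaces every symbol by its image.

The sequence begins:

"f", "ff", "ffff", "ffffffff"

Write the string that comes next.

ffffffffffffffff

Apply φ to ffffffff symbol by symbol: f→ff, f→ff, f→ff, f→ff, f→ff, f→ff, f→ff, f→ff; joined: ff ff ff ff ff ff ff ff.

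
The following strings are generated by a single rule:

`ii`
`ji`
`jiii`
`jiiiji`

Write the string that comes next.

jiiijijiii

Each term (from the third on) is the previous term followed by the one before it: term 3 = ji·ii = jiii.
The next term joins jiiiji and jiii.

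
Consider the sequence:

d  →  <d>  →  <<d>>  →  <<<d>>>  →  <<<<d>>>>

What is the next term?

<<<<<d>>>>>

Every step adds < to the front and > to the end of the previous string.
One more step from <<<<d>>>> gives the answer.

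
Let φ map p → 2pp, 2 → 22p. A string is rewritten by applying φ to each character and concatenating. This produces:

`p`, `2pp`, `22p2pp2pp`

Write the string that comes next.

22p22p2pp22p2pp2pp22p2pp2pp

Rewriting each symbol of 22p2pp2pp: 2→22p, 2→22p, p→2pp, 2→22p, p→2pp, p→2pp, 2→22p, p→2pp, p→2pp, which concatenates to 22p 22p 2pp 22p 2pp 2pp 22p 2pp 2pp.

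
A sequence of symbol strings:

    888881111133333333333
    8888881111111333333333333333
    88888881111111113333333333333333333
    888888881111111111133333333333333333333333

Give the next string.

8888888881111111111111333333333333333333333333333

Term n consists of n+3 8's, followed by 2n+1 1's, followed by 4n+3 3's, where the shown terms are n = 2, 3, 4, 5.
Setting n = 6 gives 9, 13, 27 characters in each block.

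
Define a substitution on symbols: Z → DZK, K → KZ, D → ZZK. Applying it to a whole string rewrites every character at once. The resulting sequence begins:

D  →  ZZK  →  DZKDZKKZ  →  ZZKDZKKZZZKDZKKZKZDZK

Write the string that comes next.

Rewriting the 21 symbols of ZZKDZKKZZZKDZKKZKZDZK one by one yields DZK DZK KZ ZZK DZK KZ KZ DZK DZK DZK KZ ZZK DZK KZ KZ DZK KZ DZK ZZK DZK KZ; concatenated:

DZKDZKKZZZKDZKKZKZDZKDZKDZKKZZZKDZKKZKZDZKKZDZKZZKDZKKZ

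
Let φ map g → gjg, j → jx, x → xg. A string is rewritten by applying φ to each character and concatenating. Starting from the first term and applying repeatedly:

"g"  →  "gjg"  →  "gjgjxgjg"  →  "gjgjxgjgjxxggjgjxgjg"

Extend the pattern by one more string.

gjgjxgjgjxxggjgjxgjgjxxgxggjggjgjxgjgjxxggjgjxgjg

Applying the rule to each of the 20 symbols of gjgjxgjgjxxggjgjxgjg gives the pieces gjg jx gjg jx xg gjg jx gjg jx xg xg gjg gjg jx gjg jx xg gjg jx gjg, which concatenate to the answer.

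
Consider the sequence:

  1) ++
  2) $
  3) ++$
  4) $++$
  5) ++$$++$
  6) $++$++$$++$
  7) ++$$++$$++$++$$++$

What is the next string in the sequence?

This is a Fibonacci-style word recurrence s(k) = s(k−2)·s(k−1): e.g. ++·$ = ++$.
So term 8 is $++$++$$++$·++$$++$$++$++$$++$.

$++$++$$++$++$$++$$++$++$$++$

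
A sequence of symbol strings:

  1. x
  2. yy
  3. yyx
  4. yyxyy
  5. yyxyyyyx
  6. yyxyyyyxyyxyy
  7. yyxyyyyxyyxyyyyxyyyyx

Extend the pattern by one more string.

yyxyyyyxyyxyyyyxyyyyxyyxyyyyxyyxyy

From term 3 onward, concatenate the last term with the second-to-last: yy·x = yyx, yyx·yy = yyxyy, …
The next term joins yyxyyyyxyyxyyyyxyyyyx and yyxyyyyxyyxyy.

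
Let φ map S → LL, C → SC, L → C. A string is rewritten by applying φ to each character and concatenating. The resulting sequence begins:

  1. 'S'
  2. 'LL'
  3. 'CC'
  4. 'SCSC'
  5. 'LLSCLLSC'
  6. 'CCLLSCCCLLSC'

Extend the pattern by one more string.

Rewriting each symbol of CCLLSCCCLLSC: C→SC, C→SC, L→C, L→C, S→LL, C→SC, C→SC, C→SC, L→C, L→C, S→LL, C→SC, which concatenates to SC SC C C LL SC SC SC C C LL SC.

SCSCCCLLSCSCSCCCLLSC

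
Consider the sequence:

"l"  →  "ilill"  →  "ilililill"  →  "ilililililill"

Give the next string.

Each term is the previous one with ilil prepended.
One more step from ilililililill gives the answer.

ilililililililill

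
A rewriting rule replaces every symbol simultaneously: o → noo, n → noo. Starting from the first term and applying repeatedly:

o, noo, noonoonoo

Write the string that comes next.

noonoonoonoonoonoonoonoonoo

Expanding noonoonoo: n→noo, o→noo, o→noo, n→noo, o→noo, o→noo, n→noo, o→noo, o→noo. Concatenated: noo noo noo noo noo noo noo noo noo.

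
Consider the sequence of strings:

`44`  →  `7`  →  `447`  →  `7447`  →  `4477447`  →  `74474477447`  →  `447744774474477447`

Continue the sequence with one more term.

74474477447447744774474477447

This is a Fibonacci-style word recurrence s(k) = s(k−2)·s(k−1): e.g. 44·7 = 447.
So term 8 is 74474477447·447744774474477447.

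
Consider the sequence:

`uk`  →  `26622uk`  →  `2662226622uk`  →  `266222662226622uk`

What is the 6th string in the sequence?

2662226622266222662226622uk

The strings grow by a fixed prefix 26622 each time.
From 266222662226622uk, 2 further steps: 266222662226622uk → 26622266222662226622uk → (answer).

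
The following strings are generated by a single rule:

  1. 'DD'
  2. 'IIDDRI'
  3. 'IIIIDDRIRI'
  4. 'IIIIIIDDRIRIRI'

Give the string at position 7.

Every step adds II to the front and RI to the end of the previous string.
From IIIIIIDDRIRIRI, 3 further steps: IIIIIIDDRIRIRI → IIIIIIIIDDRIRIRIRI → IIIIIIIIIIDDRIRIRIRIRI → (answer).

IIIIIIIIIIIIDDRIRIRIRIRIRI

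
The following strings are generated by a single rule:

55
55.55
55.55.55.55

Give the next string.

Each string is two copies of the previous one joined by '.'.
One more doubling of 55.55.55.55 gives the answer.

55.55.55.55.55.55.55.55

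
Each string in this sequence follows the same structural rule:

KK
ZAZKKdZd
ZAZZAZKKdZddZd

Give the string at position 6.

ZAZZAZZAZZAZZAZKKdZddZddZddZddZd

Every step adds ZAZ to the front and dZd to the end of the previous string.
From ZAZZAZKKdZddZd, 3 further steps: ZAZZAZKKdZddZd → ZAZZAZZAZKKdZddZddZd → ZAZZAZZAZZAZKKdZddZddZddZd → (answer).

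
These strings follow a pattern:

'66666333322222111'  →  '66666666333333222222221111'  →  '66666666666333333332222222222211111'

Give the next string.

66666666666666333333333322222222222222111111

Each string has the form 6^{3n+2} 3^{2n+2} 2^{3n+2} 1^{n+2} (n = 1, 2, …).
At n = 4 the blocks have lengths 14, 10, 14, 6.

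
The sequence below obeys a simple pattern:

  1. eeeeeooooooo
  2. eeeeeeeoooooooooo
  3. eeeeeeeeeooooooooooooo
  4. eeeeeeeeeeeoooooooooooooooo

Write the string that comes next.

eeeeeeeeeeeeeooooooooooooooooooo

The n-th term is 2n+1 e's then 3n+1 o's, where the shown terms are n = 2, 3, 4, 5.
At n = 6 the blocks have lengths 13, 19.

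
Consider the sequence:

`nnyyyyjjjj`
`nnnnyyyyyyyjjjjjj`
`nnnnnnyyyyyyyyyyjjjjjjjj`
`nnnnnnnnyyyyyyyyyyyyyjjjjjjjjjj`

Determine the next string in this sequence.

nnnnnnnnnnyyyyyyyyyyyyyyyyjjjjjjjjjjjj

Each string has the form n^{2n} y^{3n+1} j^{2n+2} (n = 1, 2, …).
Setting n = 5 gives 10, 16, 12 characters in each block.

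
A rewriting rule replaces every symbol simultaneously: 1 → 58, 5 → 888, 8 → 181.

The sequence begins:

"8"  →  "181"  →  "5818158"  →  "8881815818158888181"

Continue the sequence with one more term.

Applying the rule to each of the 19 symbols of 8881815818158888181 gives the pieces 181 181 181 58 181 58 888 181 58 181 58 888 181 181 181 181 58 181 58, which concatenate to the answer.

181181181581815888818158181588881811811811815818158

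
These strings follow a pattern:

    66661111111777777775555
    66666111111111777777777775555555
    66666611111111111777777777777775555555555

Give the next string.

Each string has the form 6^{n+2} 1^{2n+3} 7^{3n+2} 5^{3n-2}, where the shown terms are n = 2, 3, 4.
For the next term, n = 5, so the run lengths are 7, 13, 17, 13.

66666661111111111111777777777777777775555555555555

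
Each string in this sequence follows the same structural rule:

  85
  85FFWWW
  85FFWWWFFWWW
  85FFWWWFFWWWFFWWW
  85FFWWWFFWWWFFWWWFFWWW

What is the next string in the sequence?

Every step adds FFWWW to the end: s(k+1) = s(k)·FFWWW.
One more step from 85FFWWWFFWWWFFWWWFFWWW gives the answer.

85FFWWWFFWWWFFWWWFFWWWFFWWW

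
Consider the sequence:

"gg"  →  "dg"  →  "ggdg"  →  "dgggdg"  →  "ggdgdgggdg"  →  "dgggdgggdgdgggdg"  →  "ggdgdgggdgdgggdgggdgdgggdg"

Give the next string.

dgggdgggdgdgggdgggdgdgggdgdgggdgggdgdgggdg

This is a Fibonacci-style word recurrence s(k) = s(k−2)·s(k−1): e.g. gg·dg = ggdg.
Continuing: dgggdgggdgdgggdg · ggdgdgggdgdgggdgggdgdgggdg gives term 8.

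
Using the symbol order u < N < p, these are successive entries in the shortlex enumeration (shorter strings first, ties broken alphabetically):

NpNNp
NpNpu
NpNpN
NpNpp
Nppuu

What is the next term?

Find the rightmost character of Nppuu below p, bump it to the next letter, and reset everything to its right to u.

NppuN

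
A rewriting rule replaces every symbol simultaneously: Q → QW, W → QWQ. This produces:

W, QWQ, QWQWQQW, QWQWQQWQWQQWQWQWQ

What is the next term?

QWQWQQWQWQQWQWQWQQWQWQQWQWQWQQWQWQQWQWQQW

Replace each of the 17 characters of QWQWQQWQWQQWQWQWQ in place — QW QWQ QW QWQ QW QW QWQ QW QWQ QW QW QWQ QW QWQ QW QWQ QW — and concatenate.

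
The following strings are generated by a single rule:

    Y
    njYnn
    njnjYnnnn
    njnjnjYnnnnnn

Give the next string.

Every step adds nj to the front and nn to the end of the previous string.
Applying this once more to njnjnjYnnnnnn:

njnjnjnjYnnnnnnnn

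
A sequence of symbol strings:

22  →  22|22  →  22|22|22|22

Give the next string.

Every step duplicates the string with '|' between the halves.
So the next term is two copies of 22|22|22|22 with '|' between the halves.

22|22|22|22|22|22|22|22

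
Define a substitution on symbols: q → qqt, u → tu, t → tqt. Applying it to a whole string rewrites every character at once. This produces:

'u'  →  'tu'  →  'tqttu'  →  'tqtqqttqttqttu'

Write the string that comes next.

Applying the rule to each of the 14 symbols of tqtqqttqttqttu gives the pieces tqt qqt tqt qqt qqt tqt tqt qqt tqt tqt qqt tqt tqt tu, which concatenate to the answer.

tqtqqttqtqqtqqttqttqtqqttqttqtqqttqttqttu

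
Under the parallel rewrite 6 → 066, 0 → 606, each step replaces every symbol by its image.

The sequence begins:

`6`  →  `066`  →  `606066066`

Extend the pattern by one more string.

Apply φ to 606066066 symbol by symbol: 6→066, 0→606, 6→066, 0→606, 6→066, 6→066, 0→606, 6→066, 6→066; joined: 066 606 066 606 066 066 606 066 066.

066606066606066066606066066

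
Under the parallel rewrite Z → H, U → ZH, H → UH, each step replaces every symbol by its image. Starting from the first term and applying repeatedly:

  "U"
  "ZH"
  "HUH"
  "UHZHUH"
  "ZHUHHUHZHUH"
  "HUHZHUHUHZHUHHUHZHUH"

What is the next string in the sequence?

UHZHUHHUHZHUHZHUHHUHZHUHUHZHUHHUHZHUH

Replace each of the 20 characters of HUHZHUHUHZHUHHUHZHUH in place — UH ZH UH H UH ZH UH ZH UH H UH ZH UH UH ZH UH H UH ZH UH — and concatenate.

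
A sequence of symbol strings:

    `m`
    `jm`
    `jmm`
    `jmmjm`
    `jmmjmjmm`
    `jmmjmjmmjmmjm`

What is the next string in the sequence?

This is a Fibonacci-style word recurrence s(k) = s(k−1)·s(k−2): e.g. jm·m = jmm.
Continuing: jmmjmjmmjmmjm · jmmjmjmm gives term 7.

jmmjmjmmjmmjmjmmjmjmm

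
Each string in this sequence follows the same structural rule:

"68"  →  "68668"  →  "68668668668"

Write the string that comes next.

s(k+1) = s(k)·6·s(k) — each term doubles the last with '6' between the halves.
One more doubling of 68668668668 gives the answer.

68668668668668668668668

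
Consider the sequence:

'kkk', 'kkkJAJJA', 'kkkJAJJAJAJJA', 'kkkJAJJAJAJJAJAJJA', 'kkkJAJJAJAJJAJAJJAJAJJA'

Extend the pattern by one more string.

kkkJAJJAJAJJAJAJJAJAJJAJAJJA

Every step adds JAJJA to the end: s(k+1) = s(k)·JAJJA.
So the next term is kkkJAJJAJAJJAJAJJAJAJJA·JAJJA.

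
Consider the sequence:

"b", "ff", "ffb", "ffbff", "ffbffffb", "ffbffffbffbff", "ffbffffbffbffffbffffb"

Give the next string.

ffbffffbffbffffbffffbffbffffbffbff

Each term (from the third on) is the previous term followed by the one before it: term 3 = ff·b = ffb.
The next term joins ffbffffbffbffffbffffb and ffbffffbffbff.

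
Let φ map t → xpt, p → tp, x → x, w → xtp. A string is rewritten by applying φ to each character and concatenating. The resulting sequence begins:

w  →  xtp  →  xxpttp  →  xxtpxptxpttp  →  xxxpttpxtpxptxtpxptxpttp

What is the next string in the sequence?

Applying the rule to each of the 24 symbols of xxxpttpxtpxptxtpxptxpttp gives the pieces x x x tp xpt xpt tp x xpt tp x tp xpt x xpt tp x tp xpt x tp xpt xpt tp, which concatenate to the answer.

xxxtpxptxpttpxxpttpxtpxptxxpttpxtpxptxtpxptxpttp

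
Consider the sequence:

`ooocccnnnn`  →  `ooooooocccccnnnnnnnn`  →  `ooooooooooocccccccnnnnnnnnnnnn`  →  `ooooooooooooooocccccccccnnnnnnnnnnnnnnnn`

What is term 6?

ooooooooooooooooooooooocccccccccccccnnnnnnnnnnnnnnnnnnnnnnnn

Term n consists of 4n-1 o's, followed by 2n+1 c's, followed by 4n n's (n = 1, 2, …).
At n = 6 the blocks have lengths 23, 13, 24.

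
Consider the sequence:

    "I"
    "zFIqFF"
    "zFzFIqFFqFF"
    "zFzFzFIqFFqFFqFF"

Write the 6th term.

Every step adds zF to the front and qFF to the end of the previous string.
From zFzFzFIqFFqFFqFF, 2 further steps: zFzFzFIqFFqFFqFF → zFzFzFzFIqFFqFFqFFqFF → (answer).

zFzFzFzFzFIqFFqFFqFFqFFqFF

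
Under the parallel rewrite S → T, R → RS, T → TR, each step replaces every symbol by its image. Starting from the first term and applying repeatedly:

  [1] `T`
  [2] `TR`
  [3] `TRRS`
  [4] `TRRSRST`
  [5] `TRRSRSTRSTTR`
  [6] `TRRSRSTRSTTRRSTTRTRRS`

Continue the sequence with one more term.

Replace each of the 21 characters of TRRSRSTRSTTRRSTTRTRRS in place — TR RS RS T RS T TR RS T TR TR RS RS T TR TR RS TR RS RS T — and concatenate.

TRRSRSTRSTTRRSTTRTRRSRSTTRTRRSTRRSRST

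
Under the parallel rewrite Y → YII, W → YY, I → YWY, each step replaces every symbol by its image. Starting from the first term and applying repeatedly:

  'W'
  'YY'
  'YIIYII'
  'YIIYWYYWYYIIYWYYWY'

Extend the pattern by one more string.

YIIYWYYWYYIIYYYIIYIIYYYIIYIIYWYYWYYIIYYYIIYIIYYYII

Applying the rule to each of the 18 symbols of YIIYWYYWYYIIYWYYWY gives the pieces YII YWY YWY YII YY YII YII YY YII YII YWY YWY YII YY YII YII YY YII, which concatenate to the answer.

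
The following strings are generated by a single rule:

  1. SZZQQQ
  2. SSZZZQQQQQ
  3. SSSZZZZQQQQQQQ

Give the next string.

Each string has the form S^{n} Z^{n+1} Q^{2n+1} (n = 1, 2, …).
Setting n = 4 gives 4, 5, 9 characters in each block.

SSSSZZZZZQQQQQQQQQ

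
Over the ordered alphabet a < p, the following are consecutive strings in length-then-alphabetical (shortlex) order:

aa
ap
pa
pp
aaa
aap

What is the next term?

apa

The successor of aap increments the rightmost position that isn't already p and resets every position after it to a.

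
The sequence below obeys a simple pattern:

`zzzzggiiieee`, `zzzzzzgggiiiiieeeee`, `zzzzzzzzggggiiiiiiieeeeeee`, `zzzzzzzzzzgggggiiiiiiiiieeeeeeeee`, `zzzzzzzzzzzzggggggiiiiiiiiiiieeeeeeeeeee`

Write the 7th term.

Term n consists of 2n z's, followed by n g's, followed by 2n-1 i's, followed by 2n-1 e's, where the shown terms are n = 2, 3, 4, 5, 6.
For term 7, n = 8, so the run lengths are 16, 8, 15, 15.

zzzzzzzzzzzzzzzzggggggggiiiiiiiiiiiiiiieeeeeeeeeeeeeee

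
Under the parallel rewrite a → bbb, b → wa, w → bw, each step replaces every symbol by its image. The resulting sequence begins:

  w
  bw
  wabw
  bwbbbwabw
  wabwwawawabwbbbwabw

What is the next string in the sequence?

bwbbbwabwbwbbbbwbbbbwbbbwabwwawawabwbbbwabw

φ(wabwwawawabwbbbwabw) expands symbol-by-symbol to bw bbb wa bw bw bbb bw bbb bw bbb wa bw wa wa wa bw bbb wa bw; joining the 19 pieces gives the next term.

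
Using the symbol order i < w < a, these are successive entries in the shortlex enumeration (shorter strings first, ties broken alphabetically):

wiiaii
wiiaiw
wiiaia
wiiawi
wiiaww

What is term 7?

Advancing 2 positions from wiiaww through wiiaww → wiiawa reaches term 7.

wiiaai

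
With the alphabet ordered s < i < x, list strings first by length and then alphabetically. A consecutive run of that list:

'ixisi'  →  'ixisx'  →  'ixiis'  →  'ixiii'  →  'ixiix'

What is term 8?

ixixx

Continuing the enumeration 3 steps past ixiix: ixiix → ixixs → ixixi → (answer).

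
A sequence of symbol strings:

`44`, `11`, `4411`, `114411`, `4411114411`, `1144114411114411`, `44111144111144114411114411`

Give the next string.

114411441111441144111144111144114411114411

Each term (from the third on) is the two preceding terms concatenated in order: term 3 = 44·11 = 4411.
Continuing: 1144114411114411 · 44111144111144114411114411 gives term 8.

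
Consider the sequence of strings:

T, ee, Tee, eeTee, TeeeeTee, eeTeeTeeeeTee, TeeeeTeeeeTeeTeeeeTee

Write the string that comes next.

Each term (from the third on) is the two preceding terms concatenated in order: term 3 = T·ee = Tee.
So term 8 is eeTeeTeeeeTee·TeeeeTeeeeTeeTeeeeTee.

eeTeeTeeeeTeeTeeeeTeeeeTeeTeeeeTee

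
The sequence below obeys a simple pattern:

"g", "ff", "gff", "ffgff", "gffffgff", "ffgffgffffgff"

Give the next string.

gffffgffffgffgffffgff

This is a Fibonacci-style word recurrence s(k) = s(k−2)·s(k−1): e.g. g·ff = gff.
Continuing: gffffgff · ffgffgffffgff gives term 7.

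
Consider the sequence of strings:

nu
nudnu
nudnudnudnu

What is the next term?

s(k+1) = s(k)·d·s(k) — each term doubles the last with 'd' between the halves.
One more doubling of nudnudnudnu gives the answer.

nudnudnudnudnudnudnudnu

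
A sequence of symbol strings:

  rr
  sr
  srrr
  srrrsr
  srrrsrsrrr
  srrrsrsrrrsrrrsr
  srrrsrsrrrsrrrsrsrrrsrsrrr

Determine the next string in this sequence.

srrrsrsrrrsrrrsrsrrrsrsrrrsrrrsrsrrrsrrrsr

Each term (from the third on) is the previous term followed by the one before it: term 3 = sr·rr = srrr.
So term 8 is srrrsrsrrrsrrrsrsrrrsrsrrr·srrrsrsrrrsrrrsr.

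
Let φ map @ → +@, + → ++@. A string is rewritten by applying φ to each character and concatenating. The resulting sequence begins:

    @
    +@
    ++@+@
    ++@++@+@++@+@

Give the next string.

Replace each of the 13 characters of ++@++@+@++@+@ in place — ++@ ++@ +@ ++@ ++@ +@ ++@ +@ ++@ ++@ +@ ++@ +@ — and concatenate.

++@++@+@++@++@+@++@+@++@++@+@++@+@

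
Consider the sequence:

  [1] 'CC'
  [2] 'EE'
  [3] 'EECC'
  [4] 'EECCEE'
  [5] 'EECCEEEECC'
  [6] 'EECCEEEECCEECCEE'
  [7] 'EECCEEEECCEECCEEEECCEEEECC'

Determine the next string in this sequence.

EECCEEEECCEECCEEEECCEEEECCEECCEEEECCEECCEE

Each term (from the third on) is the previous term followed by the one before it: term 3 = EE·CC = EECC.
So term 8 is EECCEEEECCEECCEEEECCEEEECC·EECCEEEECCEECCEE.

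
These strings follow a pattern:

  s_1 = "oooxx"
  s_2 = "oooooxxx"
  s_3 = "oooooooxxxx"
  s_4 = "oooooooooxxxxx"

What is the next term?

Each string has the form o^{2n-1} x^{n}, where the shown terms are n = 2, 3, 4, 5.
Setting n = 6 gives 11, 6 characters in each block.

oooooooooooxxxxxx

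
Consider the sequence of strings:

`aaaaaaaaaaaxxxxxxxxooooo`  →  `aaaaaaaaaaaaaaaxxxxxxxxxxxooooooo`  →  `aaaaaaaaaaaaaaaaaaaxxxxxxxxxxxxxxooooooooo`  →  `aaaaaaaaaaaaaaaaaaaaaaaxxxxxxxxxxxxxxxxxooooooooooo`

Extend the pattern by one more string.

Each string has the form a^{4n+3} x^{3n+2} o^{2n+1}, where the shown terms are n = 2, 3, 4, 5.
At n = 6 the blocks have lengths 27, 20, 13.

aaaaaaaaaaaaaaaaaaaaaaaaaaaxxxxxxxxxxxxxxxxxxxxooooooooooooo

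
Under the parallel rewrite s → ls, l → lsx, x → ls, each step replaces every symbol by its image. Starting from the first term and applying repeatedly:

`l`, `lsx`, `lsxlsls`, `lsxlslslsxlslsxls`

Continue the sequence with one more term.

lsxlslslsxlslsxlslsxlslslsxlslsxlslslsxls

φ(lsxlslslsxlslsxls) expands symbol-by-symbol to lsx ls ls lsx ls lsx ls lsx ls ls lsx ls lsx ls ls lsx ls; joining the 17 pieces gives the next term.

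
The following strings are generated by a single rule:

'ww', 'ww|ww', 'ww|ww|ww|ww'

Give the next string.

Each string is two copies of the previous one joined by '|'.
One more doubling of ww|ww|ww|ww gives the answer.

ww|ww|ww|ww|ww|ww|ww|ww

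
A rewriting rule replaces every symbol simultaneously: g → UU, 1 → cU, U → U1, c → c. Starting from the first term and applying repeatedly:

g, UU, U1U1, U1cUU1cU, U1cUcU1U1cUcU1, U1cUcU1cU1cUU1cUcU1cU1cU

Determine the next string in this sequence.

U1cUcU1cU1cUcU1cUcU1U1cUcU1cU1cUcU1cUcU1

Replace each of the 24 characters of U1cUcU1cU1cUU1cUcU1cU1cU in place — U1 cU c U1 c U1 cU c U1 cU c U1 U1 cU c U1 c U1 cU c U1 cU c U1 — and concatenate.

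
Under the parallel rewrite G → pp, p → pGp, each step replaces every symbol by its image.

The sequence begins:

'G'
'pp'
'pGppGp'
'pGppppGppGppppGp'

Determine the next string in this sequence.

Rewriting the 16 symbols of pGppppGppGppppGp one by one yields pGp pp pGp pGp pGp pGp pp pGp pGp pp pGp pGp pGp pGp pp pGp; concatenated:

pGppppGppGppGppGppppGppGppppGppGppGppGppppGp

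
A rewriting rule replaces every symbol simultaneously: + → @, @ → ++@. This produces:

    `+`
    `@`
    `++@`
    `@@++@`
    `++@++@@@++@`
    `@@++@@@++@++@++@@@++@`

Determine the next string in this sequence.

φ(@@++@@@++@++@++@@@++@) expands symbol-by-symbol to ++@ ++@ @ @ ++@ ++@ ++@ @ @ ++@ @ @ ++@ @ @ ++@ ++@ ++@ @ @ ++@; joining the 21 pieces gives the next term.

++@++@@@++@++@++@@@++@@@++@@@++@++@++@@@++@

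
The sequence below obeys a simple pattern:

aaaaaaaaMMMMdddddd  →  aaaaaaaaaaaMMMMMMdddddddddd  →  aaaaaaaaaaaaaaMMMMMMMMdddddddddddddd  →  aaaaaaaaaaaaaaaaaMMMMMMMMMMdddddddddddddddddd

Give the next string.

The n-th term is 3n+2 a's then 2n M's then 4n-2 d's, where the shown terms are n = 2, 3, 4, 5.
Setting n = 6 gives 20, 12, 22 characters in each block.

aaaaaaaaaaaaaaaaaaaaMMMMMMMMMMMMdddddddddddddddddddddd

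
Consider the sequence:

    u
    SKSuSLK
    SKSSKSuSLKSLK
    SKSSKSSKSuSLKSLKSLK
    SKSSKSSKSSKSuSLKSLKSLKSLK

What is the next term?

Every step adds SKS to the front and SLK to the end of the previous string.
Applying this once more to SKSSKSSKSSKSuSLKSLKSLKSLK:

SKSSKSSKSSKSSKSuSLKSLKSLKSLKSLK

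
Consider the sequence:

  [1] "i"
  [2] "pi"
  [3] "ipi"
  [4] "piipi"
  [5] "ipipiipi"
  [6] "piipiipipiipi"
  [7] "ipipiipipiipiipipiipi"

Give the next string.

From term 3 onward, concatenate the second-to-last term with the last: i·pi = ipi, pi·ipi = piipi, …
Continuing: piipiipipiipi · ipipiipipiipiipipiipi gives term 8.

piipiipipiipiipipiipipiipiipipiipi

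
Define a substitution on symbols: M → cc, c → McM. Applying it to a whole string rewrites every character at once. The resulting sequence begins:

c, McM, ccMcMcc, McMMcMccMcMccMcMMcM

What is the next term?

Applying the rule to each of the 19 symbols of McMMcMccMcMccMcMMcM gives the pieces cc McM cc cc McM cc McM McM cc McM cc McM McM cc McM cc cc McM cc, which concatenate to the answer.

ccMcMccccMcMccMcMMcMccMcMccMcMMcMccMcMccccMcMcc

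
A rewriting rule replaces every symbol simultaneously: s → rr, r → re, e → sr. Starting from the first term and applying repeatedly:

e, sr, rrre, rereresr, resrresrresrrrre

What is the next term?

resrrrreresrrrreresrrrrerereresr

Replace each of the 16 characters of resrresrresrrrre in place — re sr rr re re sr rr re re sr rr re re re re sr — and concatenate.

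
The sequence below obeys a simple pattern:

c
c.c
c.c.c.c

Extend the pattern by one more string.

c.c.c.c.c.c.c.c

Every step duplicates the string with '.' between the halves.
One more doubling of c.c.c.c gives the answer.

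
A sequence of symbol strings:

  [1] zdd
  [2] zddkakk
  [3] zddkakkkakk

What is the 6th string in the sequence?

zddkakkkakkkakkkakkkakk

The strings grow by a fixed suffix kakk each time.
From zddkakkkakk, 3 further steps: zddkakkkakk → zddkakkkakkkakk → zddkakkkakkkakkkakk → (answer).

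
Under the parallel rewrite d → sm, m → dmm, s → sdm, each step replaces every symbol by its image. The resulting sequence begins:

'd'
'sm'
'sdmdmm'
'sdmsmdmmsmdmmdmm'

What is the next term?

Rewriting the 16 symbols of sdmsmdmmsmdmmdmm one by one yields sdm sm dmm sdm dmm sm dmm dmm sdm dmm sm dmm dmm sm dmm dmm; concatenated:

sdmsmdmmsdmdmmsmdmmdmmsdmdmmsmdmmdmmsmdmmdmm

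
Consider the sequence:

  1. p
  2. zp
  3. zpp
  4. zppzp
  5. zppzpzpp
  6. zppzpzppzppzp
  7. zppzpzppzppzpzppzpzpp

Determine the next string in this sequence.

From term 3 onward, concatenate the last term with the second-to-last: zp·p = zpp, zpp·zp = zppzp, …
So term 8 is zppzpzppzppzpzppzpzpp·zppzpzppzppzp.

zppzpzppzppzpzppzpzppzppzpzppzppzp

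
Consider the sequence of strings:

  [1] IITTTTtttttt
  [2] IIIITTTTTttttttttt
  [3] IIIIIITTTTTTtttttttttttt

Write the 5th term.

IIIIIIIIIITTTTTTTTtttttttttttttttttt

Term n consists of 2n-2 I's, followed by n+2 T's, followed by 3n t's, where the shown terms are n = 2, 3, 4.
At n = 6 the blocks have lengths 10, 8, 18.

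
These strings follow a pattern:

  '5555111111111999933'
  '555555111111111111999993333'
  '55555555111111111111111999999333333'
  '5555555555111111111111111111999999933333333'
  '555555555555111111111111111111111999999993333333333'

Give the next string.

55555555555555111111111111111111111111999999999333333333333

Reading off run lengths: 5 runs 4, 6, 8, 10, 12; 1 runs 9, 12, 15, 18, 21; 9 runs 4, 5, 6, 7, 8; 3 runs 2, 4, 6, 8, 10 — each is linear in n, where the shown terms are n = 2, 3, 4, 5, 6.
For the next term, n = 7, so the run lengths are 14, 24, 9, 12.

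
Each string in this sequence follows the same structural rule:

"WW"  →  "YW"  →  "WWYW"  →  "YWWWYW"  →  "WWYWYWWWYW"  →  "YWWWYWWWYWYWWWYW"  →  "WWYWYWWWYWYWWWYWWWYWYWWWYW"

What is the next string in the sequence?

This is a Fibonacci-style word recurrence s(k) = s(k−2)·s(k−1): e.g. WW·YW = WWYW.
So term 8 is YWWWYWWWYWYWWWYW·WWYWYWWWYWYWWWYWWWYWYWWWYW.

YWWWYWWWYWYWWWYWWWYWYWWWYWYWWWYWWWYWYWWWYW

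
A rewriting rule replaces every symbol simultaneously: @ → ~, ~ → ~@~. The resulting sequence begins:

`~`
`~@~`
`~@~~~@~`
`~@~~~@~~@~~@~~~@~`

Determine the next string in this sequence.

~@~~~@~~@~~@~~~@~~@~~~@~~@~~~@~~@~~@~~~@~

Replace each of the 17 characters of ~@~~~@~~@~~@~~~@~ in place — ~@~ ~ ~@~ ~@~ ~@~ ~ ~@~ ~@~ ~ ~@~ ~@~ ~ ~@~ ~@~ ~@~ ~ ~@~ — and concatenate.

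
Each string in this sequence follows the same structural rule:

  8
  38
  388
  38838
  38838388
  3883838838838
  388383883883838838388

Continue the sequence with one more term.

3883838838838388383883883838838838

Each term (from the third on) is the previous term followed by the one before it: term 3 = 38·8 = 388.
So term 8 is 388383883883838838388·3883838838838.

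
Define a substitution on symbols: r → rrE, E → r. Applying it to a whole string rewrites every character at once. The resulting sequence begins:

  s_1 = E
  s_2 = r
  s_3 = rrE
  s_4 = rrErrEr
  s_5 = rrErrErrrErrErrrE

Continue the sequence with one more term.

Applying the rule to each of the 17 symbols of rrErrErrrErrErrrE gives the pieces rrE rrE r rrE rrE r rrE rrE rrE r rrE rrE r rrE rrE rrE r, which concatenate to the answer.

rrErrErrrErrErrrErrErrErrrErrErrrErrErrEr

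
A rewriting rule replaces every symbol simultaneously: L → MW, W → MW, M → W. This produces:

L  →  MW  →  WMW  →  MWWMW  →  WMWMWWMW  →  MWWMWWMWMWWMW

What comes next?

WMWMWWMWMWWMWWMWMWWMW

Applying the rule to each of the 13 symbols of MWWMWWMWMWWMW gives the pieces W MW MW W MW MW W MW W MW MW W MW, which concatenate to the answer.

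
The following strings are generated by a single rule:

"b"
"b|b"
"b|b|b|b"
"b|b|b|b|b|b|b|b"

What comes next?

s(k+1) = s(k)·|·s(k) — each term doubles the last with '|' between the halves.
One more doubling of b|b|b|b|b|b|b|b gives the answer.

b|b|b|b|b|b|b|b|b|b|b|b|b|b|b|b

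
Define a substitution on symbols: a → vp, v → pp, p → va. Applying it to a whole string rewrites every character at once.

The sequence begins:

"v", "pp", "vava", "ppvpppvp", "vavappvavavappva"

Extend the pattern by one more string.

φ(vavappvavavappva) expands symbol-by-symbol to pp vp pp vp va va pp vp pp vp pp vp va va pp vp; joining the 16 pieces gives the next term.

ppvpppvpvavappvpppvpppvpvavappvp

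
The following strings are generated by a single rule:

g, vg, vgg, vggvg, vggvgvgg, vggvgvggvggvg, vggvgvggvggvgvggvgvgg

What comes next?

From term 3 onward, concatenate the last term with the second-to-last: vg·g = vgg, vgg·vg = vggvg, …
Continuing: vggvgvggvggvgvggvgvgg · vggvgvggvggvg gives term 8.

vggvgvggvggvgvggvgvggvggvgvggvggvg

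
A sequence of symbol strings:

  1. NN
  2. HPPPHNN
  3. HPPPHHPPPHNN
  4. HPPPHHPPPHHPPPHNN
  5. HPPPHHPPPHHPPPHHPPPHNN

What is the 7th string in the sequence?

Every step adds HPPPH at the front: s(k+1) = HPPPH·s(k).
From HPPPHHPPPHHPPPHHPPPHNN, 2 further steps: HPPPHHPPPHHPPPHHPPPHNN → HPPPHHPPPHHPPPHHPPPHHPPPHNN → (answer).

HPPPHHPPPHHPPPHHPPPHHPPPHHPPPHNN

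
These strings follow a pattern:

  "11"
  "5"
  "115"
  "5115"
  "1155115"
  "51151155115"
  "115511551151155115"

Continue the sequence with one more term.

51151155115115511551151155115

From term 3 onward, concatenate the second-to-last term with the last: 11·5 = 115, 5·115 = 5115, …
Continuing: 51151155115 · 115511551151155115 gives term 8.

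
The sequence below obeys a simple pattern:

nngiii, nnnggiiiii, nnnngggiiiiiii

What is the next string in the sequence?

nnnnnggggiiiiiiiii

Reading off run lengths: n runs 2, 3, 4; g runs 1, 2, 3; i runs 3, 5, 7 — each is linear in n, where the shown terms are n = 2, 3, 4.
For the next term, n = 5, so the run lengths are 5, 4, 9.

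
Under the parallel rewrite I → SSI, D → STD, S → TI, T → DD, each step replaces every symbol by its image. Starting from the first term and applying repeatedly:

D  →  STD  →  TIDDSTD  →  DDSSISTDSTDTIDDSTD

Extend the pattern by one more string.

Applying the rule to each of the 18 symbols of DDSSISTDSTDTIDDSTD gives the pieces STD STD TI TI SSI TI DD STD TI DD STD DD SSI STD STD TI DD STD, which concatenate to the answer.

STDSTDTITISSITIDDSTDTIDDSTDDDSSISTDSTDTIDDSTD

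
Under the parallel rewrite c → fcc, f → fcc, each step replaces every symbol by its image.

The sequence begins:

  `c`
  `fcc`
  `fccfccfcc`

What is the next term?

Rewriting each symbol of fccfccfcc: f→fcc, c→fcc, c→fcc, f→fcc, c→fcc, c→fcc, f→fcc, c→fcc, c→fcc, which concatenates to fcc fcc fcc fcc fcc fcc fcc fcc fcc.

fccfccfccfccfccfccfccfccfcc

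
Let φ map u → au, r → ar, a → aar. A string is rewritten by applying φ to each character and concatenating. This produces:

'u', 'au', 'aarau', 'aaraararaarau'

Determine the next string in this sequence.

φ(aaraararaarau) expands symbol-by-symbol to aar aar ar aar aar ar aar ar aar aar ar aar au; joining the 13 pieces gives the next term.

aaraararaaraararaararaaraararaarau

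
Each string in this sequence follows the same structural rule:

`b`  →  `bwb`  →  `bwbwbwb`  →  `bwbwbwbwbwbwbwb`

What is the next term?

bwbwbwbwbwbwbwbwbwbwbwbwbwbwbwb

Each string is two copies of the previous one joined by 'w'.
So the next term is two copies of bwbwbwbwbwbwbwb with 'w' between the halves.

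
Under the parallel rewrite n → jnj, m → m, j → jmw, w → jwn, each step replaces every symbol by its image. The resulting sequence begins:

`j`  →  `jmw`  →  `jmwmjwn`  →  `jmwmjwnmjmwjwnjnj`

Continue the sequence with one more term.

jmwmjwnmjmwjwnjnjmjmwmjwnjmwjwnjnjjmwjnjjmw

φ(jmwmjwnmjmwjwnjnj) expands symbol-by-symbol to jmw m jwn m jmw jwn jnj m jmw m jwn jmw jwn jnj jmw jnj jmw; joining the 17 pieces gives the next term.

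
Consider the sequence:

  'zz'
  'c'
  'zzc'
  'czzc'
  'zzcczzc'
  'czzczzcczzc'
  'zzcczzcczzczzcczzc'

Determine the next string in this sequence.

czzczzcczzczzcczzcczzczzcczzc

From term 3 onward, concatenate the second-to-last term with the last: zz·c = zzc, c·zzc = czzc, …
Continuing: czzczzcczzc · zzcczzcczzczzcczzc gives term 8.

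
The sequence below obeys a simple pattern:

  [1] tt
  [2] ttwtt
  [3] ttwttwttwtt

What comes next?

ttwttwttwttwttwttwttwtt

Every step duplicates the string with 'w' between the halves.
So the next term is two copies of ttwttwttwtt with 'w' between the halves.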